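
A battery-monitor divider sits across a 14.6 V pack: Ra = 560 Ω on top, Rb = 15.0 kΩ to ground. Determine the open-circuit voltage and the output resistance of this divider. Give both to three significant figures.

V_th is the open-circuit tap voltage: 14.6 × 15000/(560 + 15000) = 14.1 V.
With the supply zeroed, Ra and Rb appear in parallel from the tap: R_th = Ra‖Rb = (560 × 15000)/15560 = 540 Ω.

V_th = 14.1 V, R_th = 540 Ω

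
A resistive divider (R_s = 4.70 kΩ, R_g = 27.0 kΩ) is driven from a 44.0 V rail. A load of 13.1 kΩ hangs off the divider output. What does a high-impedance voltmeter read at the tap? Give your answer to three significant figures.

V_out ≈ 28.7 V

The load sits in parallel with R_g: R_g‖R_L = (27.0 × 13.1) / (27.0 + 13.1) = 8.820 kΩ.
V_out = 44.0 × 8.820 / (4.70 + 8.820) = 44.0 × 8.820/13.52 = 28.7 V.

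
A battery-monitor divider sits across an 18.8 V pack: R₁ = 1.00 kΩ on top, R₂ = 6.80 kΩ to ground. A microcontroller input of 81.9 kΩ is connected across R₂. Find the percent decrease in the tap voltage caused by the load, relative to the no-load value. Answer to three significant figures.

The divider's output (Thévenin) resistance is R₁‖R₂ = 0.8718 kΩ.
Fractional drop under load = R_th/(R_th + R_L) = 0.8718 / (0.8718 + 81.9) = 0.01053.
So the output falls by 1.05 %.

1.05 %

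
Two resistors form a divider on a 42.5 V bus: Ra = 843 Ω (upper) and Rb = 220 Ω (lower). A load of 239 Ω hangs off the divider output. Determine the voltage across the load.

V_out ≈ 5.08 V

The load sits in parallel with Rb: Rb‖R_L = (220 × 239) / (220 + 239) = 114.6 Ω.
V_out = 42.5 × 114.6 / (843 + 114.6) = 42.5 × 114.6/957.6 = 5.08 V.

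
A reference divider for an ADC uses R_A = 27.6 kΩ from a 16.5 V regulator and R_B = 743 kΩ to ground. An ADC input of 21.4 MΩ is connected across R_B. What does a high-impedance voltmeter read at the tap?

The load sits in parallel with R_B: R_B‖R_L = (743 × 21400) / (743 + 21400) = 718.1 kΩ.
V_out = 16.5 × 718.1 / (27.6 + 718.1) = 16.5 × 718.1/745.7 = 15.9 V.

V_out ≈ 15.9 V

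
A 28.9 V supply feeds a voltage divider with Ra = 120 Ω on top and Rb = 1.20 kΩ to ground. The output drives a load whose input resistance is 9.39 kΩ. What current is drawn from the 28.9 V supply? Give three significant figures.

Rb‖R_L = 1064 Ω, so the source sees Ra + Rb‖R_L = 1184 Ω.
I = 28.9 V / 1184 Ω = 24.4 mA.

I ≈ 24.4 mA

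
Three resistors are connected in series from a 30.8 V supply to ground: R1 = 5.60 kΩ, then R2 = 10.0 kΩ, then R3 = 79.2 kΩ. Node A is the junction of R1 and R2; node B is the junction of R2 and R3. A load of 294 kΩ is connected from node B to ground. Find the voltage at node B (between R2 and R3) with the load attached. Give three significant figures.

At node B, R3 is in parallel with the load: R3‖R_L = 62.39 kΩ.
Below node A the resistance is R2 + (R3‖R_L) = 72.39 kΩ, so V_A = 30.8 × 72.39/77.99 = 28.59 V.
Then V_B = V_A × (R3‖R_L)/(R2 + R3‖R_L) = 28.59 × 62.39/72.39 = 24.6 V.

V ≈ 24.6 V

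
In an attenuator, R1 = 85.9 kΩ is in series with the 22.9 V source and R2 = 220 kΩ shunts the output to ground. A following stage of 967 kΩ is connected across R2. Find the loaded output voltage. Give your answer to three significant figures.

V_out ≈ 15.5 V

The load sits in parallel with R2: R2‖R_L = (220 × 967) / (220 + 967) = 179.2 kΩ.
V_out = 22.9 × 179.2 / (85.9 + 179.2) = 22.9 × 179.2/265.1 = 15.5 V.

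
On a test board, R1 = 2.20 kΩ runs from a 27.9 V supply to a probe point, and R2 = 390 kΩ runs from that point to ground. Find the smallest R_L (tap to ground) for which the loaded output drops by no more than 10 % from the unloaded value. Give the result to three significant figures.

R_L(min) ≈ 19.7 kΩ

Output resistance R_th = R1‖R2 = (2.20 × 390)/392.2 = 2.188 kΩ.
The fractional drop is R_th/(R_th + R_L); requiring this ≤ 0.100 gives R_L ≥ R_th(1/0.100 − 1) = 2.188 × 9.000 = 19.7 kΩ.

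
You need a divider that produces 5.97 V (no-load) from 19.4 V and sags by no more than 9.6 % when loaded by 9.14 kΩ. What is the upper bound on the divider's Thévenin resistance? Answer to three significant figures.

R_th ≤ 971 Ω

Loading drop = R_th/(R_th + R_L) ≤ 0.0960, so R_th ≤ R_L · ε/(1−ε) = 9.14 kΩ × 0.0960/0.9040 = 971 Ω.
(Any R1, R2 with R2/(R1+R2) = 0.308 and R1‖R2 ≤ 971 Ω will meet the spec.)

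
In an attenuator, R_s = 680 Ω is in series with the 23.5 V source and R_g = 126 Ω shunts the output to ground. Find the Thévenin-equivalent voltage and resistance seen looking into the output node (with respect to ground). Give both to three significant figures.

V_th is the open-circuit tap voltage: 23.5 × 126/(680 + 126) = 3.67 V.
With the supply zeroed, R_s and R_g appear in parallel from the tap: R_th = R_s‖R_g = (680 × 126)/806.0 = 106 Ω.

V_th = 3.67 V, R_th = 106 Ω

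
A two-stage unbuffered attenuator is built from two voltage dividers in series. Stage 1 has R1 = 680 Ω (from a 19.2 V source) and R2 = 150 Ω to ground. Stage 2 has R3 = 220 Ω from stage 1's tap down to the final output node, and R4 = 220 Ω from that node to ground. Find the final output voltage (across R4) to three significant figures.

Stage 2 presents R3+R4 = 440.0 Ω as a load on stage 1's tap.
Stage 1's lower leg becomes R2‖(R3+R4) = 111.9 Ω, so V_mid = 19.2 × 111.9/791.9 = 2.712 V.
Stage 2 is itself unloaded: V_out = V_mid × R4/(R3+R4) = 2.712 × 220/440.0 = 1.36 V.

V_out ≈ 1.36 V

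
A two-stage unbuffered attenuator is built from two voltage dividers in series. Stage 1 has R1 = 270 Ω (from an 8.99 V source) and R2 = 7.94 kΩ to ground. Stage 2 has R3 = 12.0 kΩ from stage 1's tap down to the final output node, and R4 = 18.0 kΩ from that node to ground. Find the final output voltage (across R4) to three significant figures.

Stage 2 presents R3+R4 = 30000 Ω as a load on stage 1's tap.
Stage 1's lower leg becomes R2‖(R3+R4) = 6278 Ω, so V_mid = 8.99 × 6278/6548 = 8.619 V.
Stage 2 is itself unloaded: V_out = V_mid × R4/(R3+R4) = 8.619 × 18000/30000 = 5.17 V.

V_out ≈ 5.17 V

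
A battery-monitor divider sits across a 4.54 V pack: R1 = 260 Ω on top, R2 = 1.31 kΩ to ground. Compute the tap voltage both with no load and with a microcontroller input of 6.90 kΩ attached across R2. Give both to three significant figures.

Unloaded: 3.79 V; loaded: 3.67 V

Open-circuit: V = 4.54 × 1310/(260 + 1310) = 3.79 V.
With the load, R2 becomes R2‖R_L = 1101 Ω, so V = 4.54 × 1101/1361 = 3.67 V.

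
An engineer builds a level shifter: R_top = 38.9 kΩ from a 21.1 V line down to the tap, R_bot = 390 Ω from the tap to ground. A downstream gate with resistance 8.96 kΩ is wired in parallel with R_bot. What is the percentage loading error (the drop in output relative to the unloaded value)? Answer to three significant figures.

The divider's output (Thévenin) resistance is R_top‖R_bot = 386.1 Ω.
Fractional drop under load = R_th/(R_th + R_L) = 386.1 / (386.1 + 8960) = 0.04131.
So the output falls by 4.13 %.

4.13 %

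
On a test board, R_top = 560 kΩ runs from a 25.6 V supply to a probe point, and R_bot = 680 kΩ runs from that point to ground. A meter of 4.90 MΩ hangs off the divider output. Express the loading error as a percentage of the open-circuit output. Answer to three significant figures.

5.90 %

The divider's output (Thévenin) resistance is R_top‖R_bot = 307.1 kΩ.
Fractional drop under load = R_th/(R_th + R_L) = 307.1 / (307.1 + 4900) = 0.05898.
So the output falls by 5.90 %.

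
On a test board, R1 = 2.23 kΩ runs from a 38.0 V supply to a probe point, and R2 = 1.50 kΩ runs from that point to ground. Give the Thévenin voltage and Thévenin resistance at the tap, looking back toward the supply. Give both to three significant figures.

V_th = 15.3 V, R_th = 897 Ω

V_th is the open-circuit tap voltage: 38.0 × 1.50/(2.23 + 1.50) = 15.3 V.
With the supply zeroed, R1 and R2 appear in parallel from the tap: R_th = R1‖R2 = (2.23 × 1.50)/3.730 = 897 Ω.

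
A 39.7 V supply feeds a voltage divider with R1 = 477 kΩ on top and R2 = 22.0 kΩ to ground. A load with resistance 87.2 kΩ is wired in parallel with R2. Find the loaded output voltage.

V_out ≈ 1.41 V

The load sits in parallel with R2: R2‖R_L = (22.0 × 87.2) / (22.0 + 87.2) = 17.57 kΩ.
V_out = 39.7 × 17.57 / (477 + 17.57) = 39.7 × 17.57/494.6 = 1.41 V.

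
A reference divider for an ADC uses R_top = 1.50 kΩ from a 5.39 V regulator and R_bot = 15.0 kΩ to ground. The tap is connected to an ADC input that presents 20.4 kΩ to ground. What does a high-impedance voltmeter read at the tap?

The load sits in parallel with R_bot: R_bot‖R_L = (15.0 × 20.4) / (15.0 + 20.4) = 8.644 kΩ.
V_out = 5.39 × 8.644 / (1.50 + 8.644) = 5.39 × 8.644/10.14 = 4.59 V.

V_out ≈ 4.59 V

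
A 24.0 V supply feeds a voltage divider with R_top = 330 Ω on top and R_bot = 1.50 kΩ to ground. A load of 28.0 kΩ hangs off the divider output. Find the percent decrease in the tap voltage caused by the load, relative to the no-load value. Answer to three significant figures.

0.957 %

The divider's output (Thévenin) resistance is R_top‖R_bot = 270.5 Ω.
Fractional drop under load = R_th/(R_th + R_L) = 270.5 / (270.5 + 28000) = 0.009568.
So the output falls by 0.957 %.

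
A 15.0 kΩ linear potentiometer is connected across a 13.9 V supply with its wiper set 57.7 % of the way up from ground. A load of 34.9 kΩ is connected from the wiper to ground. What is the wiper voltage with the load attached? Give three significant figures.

V ≈ 7.26 V

The wiper splits the pot into (1−α)R = 6.345 kΩ above and αR = 8.655 kΩ below.
Lower section ‖ load = 6.935 kΩ.
V_wiper = 13.9 × 6.935/(6.345 + 6.935) = 7.26 V.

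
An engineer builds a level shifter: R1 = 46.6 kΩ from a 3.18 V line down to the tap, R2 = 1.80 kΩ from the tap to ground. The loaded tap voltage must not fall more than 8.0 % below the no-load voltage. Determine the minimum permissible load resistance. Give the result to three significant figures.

R_L(min) ≈ 19.9 kΩ

Output resistance R_th = R1‖R2 = (46.6 × 1.80)/48.40 = 1.733 kΩ.
The fractional drop is R_th/(R_th + R_L); requiring this ≤ 0.0800 gives R_L ≥ R_th(1/0.0800 − 1) = 1.733 × 11.50 = 19.9 kΩ.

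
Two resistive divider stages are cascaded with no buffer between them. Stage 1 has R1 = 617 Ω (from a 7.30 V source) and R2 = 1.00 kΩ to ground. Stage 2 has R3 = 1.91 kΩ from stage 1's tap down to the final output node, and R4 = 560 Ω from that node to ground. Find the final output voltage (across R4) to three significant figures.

Stage 2 presents R3+R4 = 2470 Ω as a load on stage 1's tap.
Stage 1's lower leg becomes R2‖(R3+R4) = 711.8 Ω, so V_mid = 7.30 × 711.8/1329 = 3.910 V.
Stage 2 is itself unloaded: V_out = V_mid × R4/(R3+R4) = 3.910 × 560/2470 = 0.887 V.

V_out ≈ 0.887 V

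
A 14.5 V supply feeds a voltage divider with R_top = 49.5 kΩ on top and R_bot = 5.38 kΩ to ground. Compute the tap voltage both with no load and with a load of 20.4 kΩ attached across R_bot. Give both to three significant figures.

Unloaded: 1.42 V; loaded: 1.15 V

Open-circuit: V = 14.5 × 5.38/(49.5 + 5.38) = 1.42 V.
With the load, R_bot becomes R_bot‖R_L = 4.257 kΩ, so V = 14.5 × 4.257/53.76 = 1.15 V.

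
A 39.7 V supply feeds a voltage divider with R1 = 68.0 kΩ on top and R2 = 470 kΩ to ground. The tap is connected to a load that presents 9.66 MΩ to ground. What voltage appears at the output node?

V_out ≈ 34.5 V

The load sits in parallel with R2: R2‖R_L = (470 × 9660) / (470 + 9660) = 448.2 kΩ.
V_out = 39.7 × 448.2 / (68.0 + 448.2) = 39.7 × 448.2/516.2 = 34.5 V.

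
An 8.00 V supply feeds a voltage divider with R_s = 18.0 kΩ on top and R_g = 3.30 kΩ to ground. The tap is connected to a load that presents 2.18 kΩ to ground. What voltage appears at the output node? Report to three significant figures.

V_out ≈ 0.544 V

The load sits in parallel with R_g: R_g‖R_L = (3.30 × 2.18) / (3.30 + 2.18) = 1.313 kΩ.
V_out = 8.00 × 1.313 / (18.0 + 1.313) = 8.00 × 1.313/19.31 = 0.544 V.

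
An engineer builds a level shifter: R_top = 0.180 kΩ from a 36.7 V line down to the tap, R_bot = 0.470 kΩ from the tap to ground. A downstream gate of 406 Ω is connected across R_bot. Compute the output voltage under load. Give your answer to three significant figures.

V_out ≈ 20.1 V

The load sits in parallel with R_bot: R_bot‖R_L = (470 × 406) / (470 + 406) = 217.8 Ω.
V_out = 36.7 × 217.8 / (180 + 217.8) = 36.7 × 217.8/397.8 = 20.1 V.
(Unloaded it would have been 26.5 V.)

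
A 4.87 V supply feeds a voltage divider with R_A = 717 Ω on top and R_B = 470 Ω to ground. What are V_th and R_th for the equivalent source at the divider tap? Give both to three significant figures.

V_th = 1.93 V, R_th = 284 Ω

V_th is the open-circuit tap voltage: 4.87 × 470/(717 + 470) = 1.93 V.
With the supply zeroed, R_A and R_B appear in parallel from the tap: R_th = R_A‖R_B = (717 × 470)/1187 = 284 Ω.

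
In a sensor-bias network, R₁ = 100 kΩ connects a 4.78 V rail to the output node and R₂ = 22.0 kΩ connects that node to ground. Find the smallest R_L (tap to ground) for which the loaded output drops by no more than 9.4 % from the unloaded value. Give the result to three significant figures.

Output resistance R_th = R₁‖R₂ = (100 × 22.0)/122.0 = 18.03 kΩ.
The fractional drop is R_th/(R_th + R_L); requiring this ≤ 0.0940 gives R_L ≥ R_th(1/0.0940 − 1) = 18.03 × 9.638 = 174 kΩ.

R_L(min) ≈ 174 kΩ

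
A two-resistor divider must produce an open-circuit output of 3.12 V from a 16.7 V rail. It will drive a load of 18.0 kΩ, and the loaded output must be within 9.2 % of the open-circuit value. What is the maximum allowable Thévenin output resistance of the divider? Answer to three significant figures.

R_th ≤ 1.82 kΩ

Loading drop = R_th/(R_th + R_L) ≤ 0.0920, so R_th ≤ R_L · ε/(1−ε) = 18.0 kΩ × 0.0920/0.9080 = 1.82 kΩ.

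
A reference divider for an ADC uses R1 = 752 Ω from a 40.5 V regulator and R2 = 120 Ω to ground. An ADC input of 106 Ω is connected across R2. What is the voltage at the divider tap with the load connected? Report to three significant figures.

The load sits in parallel with R2: R2‖R_L = (120 × 106) / (120 + 106) = 56.28 Ω.
V_out = 40.5 × 56.28 / (752 + 56.28) = 40.5 × 56.28/808.3 = 2.82 V.
(Unloaded it would have been 5.57 V.)

V_out ≈ 2.82 V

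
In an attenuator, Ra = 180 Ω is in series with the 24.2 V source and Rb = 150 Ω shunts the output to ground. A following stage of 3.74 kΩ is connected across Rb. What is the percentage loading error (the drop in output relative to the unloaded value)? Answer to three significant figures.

The divider's output (Thévenin) resistance is Ra‖Rb = 81.82 Ω.
Fractional drop under load = R_th/(R_th + R_L) = 81.82 / (81.82 + 3740) = 0.02141.
So the output falls by 2.14 %.

2.14 %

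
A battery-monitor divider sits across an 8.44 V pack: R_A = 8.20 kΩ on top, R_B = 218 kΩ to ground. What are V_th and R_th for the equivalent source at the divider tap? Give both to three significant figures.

V_th = 8.13 V, R_th = 7.90 kΩ

V_th is the open-circuit tap voltage: 8.44 × 218/(8.20 + 218) = 8.13 V.
With the supply zeroed, R_A and R_B appear in parallel from the tap: R_th = R_A‖R_B = (8.20 × 218)/226.2 = 7.90 kΩ.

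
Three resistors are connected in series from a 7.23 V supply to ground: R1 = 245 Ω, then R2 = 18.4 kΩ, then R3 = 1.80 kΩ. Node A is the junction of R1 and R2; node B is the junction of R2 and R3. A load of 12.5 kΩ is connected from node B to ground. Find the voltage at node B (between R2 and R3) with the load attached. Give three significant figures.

V ≈ 0.563 V

At node B, R3 is in parallel with the load: R3‖R_L = 1573 Ω.
Below node A the resistance is R2 + (R3‖R_L) = 19970 Ω, so V_A = 7.23 × 19970/20220 = 7.142 V.
Then V_B = V_A × (R3‖R_L)/(R2 + R3‖R_L) = 7.142 × 1573/19970 = 0.563 V.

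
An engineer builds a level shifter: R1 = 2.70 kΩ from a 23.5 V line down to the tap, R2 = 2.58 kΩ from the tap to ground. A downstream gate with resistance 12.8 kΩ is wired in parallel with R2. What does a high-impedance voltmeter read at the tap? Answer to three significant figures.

The load sits in parallel with R2: R2‖R_L = (2.58 × 12.8) / (2.58 + 12.8) = 2.147 kΩ.
V_out = 23.5 × 2.147 / (2.70 + 2.147) = 23.5 × 2.147/4.847 = 10.4 V.

V_out ≈ 10.4 V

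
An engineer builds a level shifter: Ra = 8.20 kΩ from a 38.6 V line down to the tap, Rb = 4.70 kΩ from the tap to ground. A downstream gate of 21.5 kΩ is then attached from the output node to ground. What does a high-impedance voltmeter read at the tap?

V_out ≈ 12.3 V

The load sits in parallel with Rb: Rb‖R_L = (4.70 × 21.5) / (4.70 + 21.5) = 3.857 kΩ.
V_out = 38.6 × 3.857 / (8.20 + 3.857) = 38.6 × 3.857/12.06 = 12.3 V.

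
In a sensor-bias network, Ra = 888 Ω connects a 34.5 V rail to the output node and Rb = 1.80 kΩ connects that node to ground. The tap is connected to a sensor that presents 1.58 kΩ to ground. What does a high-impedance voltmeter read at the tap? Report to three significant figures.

The load sits in parallel with Rb: Rb‖R_L = (1800 × 1580) / (1800 + 1580) = 841.4 Ω.
V_out = 34.5 × 841.4 / (888 + 841.4) = 34.5 × 841.4/1729 = 16.8 V.
(Unloaded it would have been 23.1 V.)

V_out ≈ 16.8 V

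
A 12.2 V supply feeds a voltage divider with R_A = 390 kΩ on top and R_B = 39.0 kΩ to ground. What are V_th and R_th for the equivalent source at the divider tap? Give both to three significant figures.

V_th is the open-circuit tap voltage: 12.2 × 39.0/(390 + 39.0) = 1.11 V.
With the supply zeroed, R_A and R_B appear in parallel from the tap: R_th = R_A‖R_B = (390 × 39.0)/429.0 = 35.5 kΩ.

V_th = 1.11 V, R_th = 35.5 kΩ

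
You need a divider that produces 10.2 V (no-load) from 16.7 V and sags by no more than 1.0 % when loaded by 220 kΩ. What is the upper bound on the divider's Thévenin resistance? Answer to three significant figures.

R_th ≤ 2.22 kΩ

Loading drop = R_th/(R_th + R_L) ≤ 0.0100, so R_th ≤ R_L · ε/(1−ε) = 220 kΩ × 0.0100/0.9900 = 2.22 kΩ.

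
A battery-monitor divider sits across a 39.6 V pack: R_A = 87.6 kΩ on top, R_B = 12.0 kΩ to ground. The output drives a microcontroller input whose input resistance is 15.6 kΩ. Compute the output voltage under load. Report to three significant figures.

The load sits in parallel with R_B: R_B‖R_L = (12.0 × 15.6) / (12.0 + 15.6) = 6.783 kΩ.
V_out = 39.6 × 6.783 / (87.6 + 6.783) = 39.6 × 6.783/94.38 = 2.85 V.

V_out ≈ 2.85 V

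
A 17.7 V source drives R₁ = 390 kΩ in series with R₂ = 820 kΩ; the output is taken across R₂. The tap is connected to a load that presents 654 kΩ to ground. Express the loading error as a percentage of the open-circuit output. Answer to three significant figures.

The divider's output (Thévenin) resistance is R₁‖R₂ = 264.3 kΩ.
Fractional drop under load = R_th/(R_th + R_L) = 264.3 / (264.3 + 654) = 0.2878.
So the output falls by 28.8 %.

28.8 %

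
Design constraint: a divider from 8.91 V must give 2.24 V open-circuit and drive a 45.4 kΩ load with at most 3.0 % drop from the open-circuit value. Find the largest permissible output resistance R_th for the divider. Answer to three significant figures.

Loading drop = R_th/(R_th + R_L) ≤ 0.0300, so R_th ≤ R_L · ε/(1−ε) = 45.4 kΩ × 0.0300/0.9700 = 1.40 kΩ.
(Any R1, R2 with R2/(R1+R2) = 0.251 and R1‖R2 ≤ 1.40 kΩ will meet the spec.)

R_th ≤ 1.40 kΩ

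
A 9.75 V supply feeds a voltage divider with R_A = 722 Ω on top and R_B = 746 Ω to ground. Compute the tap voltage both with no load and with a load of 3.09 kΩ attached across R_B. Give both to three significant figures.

Open-circuit: V = 9.75 × 746/(722 + 746) = 4.95 V.
With the load, R_B becomes R_B‖R_L = 600.9 Ω, so V = 9.75 × 600.9/1323 = 4.43 V.

Unloaded: 4.95 V; loaded: 4.43 V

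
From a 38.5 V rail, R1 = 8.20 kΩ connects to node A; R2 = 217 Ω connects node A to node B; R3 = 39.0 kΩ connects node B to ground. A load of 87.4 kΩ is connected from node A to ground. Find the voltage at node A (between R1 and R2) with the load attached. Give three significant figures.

V ≈ 29.5 V

Below node A the series string R2+R3 = 39220 Ω sits in parallel with the 87400 Ω load: 27070 Ω.
V_A = 38.5 × 27070/(8200 + 27070) = 29.5 V.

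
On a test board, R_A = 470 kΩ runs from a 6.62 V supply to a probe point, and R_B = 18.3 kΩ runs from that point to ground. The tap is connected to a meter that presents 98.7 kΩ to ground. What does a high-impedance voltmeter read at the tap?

V_out ≈ 0.211 V

The load sits in parallel with R_B: R_B‖R_L = (18.3 × 98.7) / (18.3 + 98.7) = 15.44 kΩ.
V_out = 6.62 × 15.44 / (470 + 15.44) = 6.62 × 15.44/485.4 = 0.211 V.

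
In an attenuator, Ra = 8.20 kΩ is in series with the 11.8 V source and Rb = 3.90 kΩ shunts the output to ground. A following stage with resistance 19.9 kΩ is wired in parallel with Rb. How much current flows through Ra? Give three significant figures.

I ≈ 1.03 mA

Rb‖R_L = 3.261 kΩ, so the source sees Ra + Rb‖R_L = 11.46 kΩ.
I = 11.8 V / 11.46 kΩ = 1.03 mA.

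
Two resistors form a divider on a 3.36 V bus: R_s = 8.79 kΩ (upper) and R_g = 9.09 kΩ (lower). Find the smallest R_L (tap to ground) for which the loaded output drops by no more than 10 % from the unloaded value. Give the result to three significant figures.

R_L(min) ≈ 40.2 kΩ

Output resistance R_th = R_s‖R_g = (8.79 × 9.09)/17.88 = 4.469 kΩ.
The fractional drop is R_th/(R_th + R_L); requiring this ≤ 0.100 gives R_L ≥ R_th(1/0.100 − 1) = 4.469 × 9.000 = 40.2 kΩ.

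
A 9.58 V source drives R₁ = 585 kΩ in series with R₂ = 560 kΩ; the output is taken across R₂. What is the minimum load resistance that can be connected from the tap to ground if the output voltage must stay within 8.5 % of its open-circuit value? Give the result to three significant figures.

Output resistance R_th = R₁‖R₂ = (585 × 560)/1145 = 286.1 kΩ.
The fractional drop is R_th/(R_th + R_L); requiring this ≤ 0.0850 gives R_L ≥ R_th(1/0.0850 − 1) = 286.1 × 10.76 = 3.08 MΩ.

R_L(min) ≈ 3.08 MΩ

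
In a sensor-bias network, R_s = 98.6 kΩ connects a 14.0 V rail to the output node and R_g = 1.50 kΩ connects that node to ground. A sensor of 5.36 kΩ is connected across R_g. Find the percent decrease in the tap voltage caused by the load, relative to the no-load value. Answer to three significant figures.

Unloaded V = 14.0 × 1.50/100.1 = 0.2098 V.
Loaded: R_g‖R_L = 1.172 kΩ, giving V = 14.0 × 1.172/99.77 = 0.1645 V.
Drop = (0.2098 − 0.1645) / 0.2098 = 21.6 %.

21.6 %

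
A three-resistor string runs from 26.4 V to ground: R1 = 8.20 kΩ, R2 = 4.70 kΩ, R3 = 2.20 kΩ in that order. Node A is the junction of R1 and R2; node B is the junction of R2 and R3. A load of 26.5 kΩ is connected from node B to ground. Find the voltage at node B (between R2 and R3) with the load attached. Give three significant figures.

V ≈ 3.59 V

At node B, R3 is in parallel with the load: R3‖R_L = 2.031 kΩ.
Below node A the resistance is R2 + (R3‖R_L) = 6.731 kΩ, so V_A = 26.4 × 6.731/14.93 = 11.90 V.
Then V_B = V_A × (R3‖R_L)/(R2 + R3‖R_L) = 11.90 × 2.031/6.731 = 3.59 V.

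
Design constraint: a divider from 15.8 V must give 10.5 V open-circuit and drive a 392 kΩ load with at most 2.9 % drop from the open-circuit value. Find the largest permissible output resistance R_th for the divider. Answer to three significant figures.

Loading drop = R_th/(R_th + R_L) ≤ 0.0290, so R_th ≤ R_L · ε/(1−ε) = 392 kΩ × 0.0290/0.9710 = 11.7 kΩ.

R_th ≤ 11.7 kΩ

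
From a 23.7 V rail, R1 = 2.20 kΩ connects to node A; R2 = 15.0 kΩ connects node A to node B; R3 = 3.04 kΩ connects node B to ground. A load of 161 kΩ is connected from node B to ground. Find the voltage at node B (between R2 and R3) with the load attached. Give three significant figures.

V ≈ 3.50 V

At node B, R3 is in parallel with the load: R3‖R_L = 2.984 kΩ.
Below node A the resistance is R2 + (R3‖R_L) = 17.98 kΩ, so V_A = 23.7 × 17.98/20.18 = 21.12 V.
Then V_B = V_A × (R3‖R_L)/(R2 + R3‖R_L) = 21.12 × 2.984/17.98 = 3.50 V.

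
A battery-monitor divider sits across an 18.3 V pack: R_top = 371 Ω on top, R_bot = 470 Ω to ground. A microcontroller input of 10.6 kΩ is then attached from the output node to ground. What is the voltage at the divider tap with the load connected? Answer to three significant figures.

The load sits in parallel with R_bot: R_bot‖R_L = (470 × 10600) / (470 + 10600) = 450.0 Ω.
V_out = 18.3 × 450.0 / (371 + 450.0) = 18.3 × 450.0/821.0 = 10.0 V.

V_out ≈ 10.0 V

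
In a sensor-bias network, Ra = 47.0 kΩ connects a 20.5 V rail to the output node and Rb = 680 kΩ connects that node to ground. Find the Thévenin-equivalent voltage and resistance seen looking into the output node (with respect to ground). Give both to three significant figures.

V_th is the open-circuit tap voltage: 20.5 × 680/(47.0 + 680) = 19.2 V.
With the supply zeroed, Ra and Rb appear in parallel from the tap: R_th = Ra‖Rb = (47.0 × 680)/727.0 = 44.0 kΩ.

V_th = 19.2 V, R_th = 44.0 kΩ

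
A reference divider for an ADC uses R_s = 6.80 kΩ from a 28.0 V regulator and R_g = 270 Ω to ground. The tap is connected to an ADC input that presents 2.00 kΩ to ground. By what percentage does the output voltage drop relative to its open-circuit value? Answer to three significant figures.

The divider's output (Thévenin) resistance is R_s‖R_g = 259.7 Ω.
Fractional drop under load = R_th/(R_th + R_L) = 259.7 / (259.7 + 2000) = 0.1149.
So the output falls by 11.5 %.

11.5 %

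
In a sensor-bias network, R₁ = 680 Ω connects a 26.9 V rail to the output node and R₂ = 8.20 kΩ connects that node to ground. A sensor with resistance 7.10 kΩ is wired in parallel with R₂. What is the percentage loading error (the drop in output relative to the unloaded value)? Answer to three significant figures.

8.13 %

The divider's output (Thévenin) resistance is R₁‖R₂ = 627.9 Ω.
Fractional drop under load = R_th/(R_th + R_L) = 627.9 / (627.9 + 7100) = 0.08125.
So the output falls by 8.13 %.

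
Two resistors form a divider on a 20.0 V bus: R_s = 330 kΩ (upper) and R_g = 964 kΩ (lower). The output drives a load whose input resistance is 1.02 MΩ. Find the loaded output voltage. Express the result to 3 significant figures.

V_out ≈ 12.0 V

The load sits in parallel with R_g: R_g‖R_L = (964 × 1020) / (964 + 1020) = 495.6 kΩ.
V_out = 20.0 × 495.6 / (330 + 495.6) = 20.0 × 495.6/825.6 = 12.0 V.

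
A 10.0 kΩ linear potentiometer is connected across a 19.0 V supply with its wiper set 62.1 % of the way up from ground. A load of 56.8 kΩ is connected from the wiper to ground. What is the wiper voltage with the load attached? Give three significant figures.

V ≈ 11.3 V

The wiper splits the pot into (1−α)R = 3.790 kΩ above and αR = 6.210 kΩ below.
Lower section ‖ load = 5.598 kΩ.
V_wiper = 19.0 × 5.598/(3.790 + 5.598) = 11.3 V.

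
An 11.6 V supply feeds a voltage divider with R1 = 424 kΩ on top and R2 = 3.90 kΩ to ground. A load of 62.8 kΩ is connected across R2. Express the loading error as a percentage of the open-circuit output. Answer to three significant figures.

5.80 %

The divider's output (Thévenin) resistance is R1‖R2 = 3.864 kΩ.
Fractional drop under load = R_th/(R_th + R_L) = 3.864 / (3.864 + 62.8) = 0.05797.
So the output falls by 5.80 %.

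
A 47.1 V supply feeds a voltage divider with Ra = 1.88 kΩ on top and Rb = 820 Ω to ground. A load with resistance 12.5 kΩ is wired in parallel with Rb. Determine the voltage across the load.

V_out ≈ 13.7 V

The load sits in parallel with Rb: Rb‖R_L = (820 × 12500) / (820 + 12500) = 769.5 Ω.
V_out = 47.1 × 769.5 / (1880 + 769.5) = 47.1 × 769.5/2650 = 13.7 V.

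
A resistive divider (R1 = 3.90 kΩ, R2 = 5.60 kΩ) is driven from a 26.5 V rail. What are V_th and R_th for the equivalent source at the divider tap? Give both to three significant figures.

V_th = 15.6 V, R_th = 2.30 kΩ

V_th is the open-circuit tap voltage: 26.5 × 5.60/(3.90 + 5.60) = 15.6 V.
With the supply zeroed, R1 and R2 appear in parallel from the tap: R_th = R1‖R2 = (3.90 × 5.60)/9.500 = 2.30 kΩ.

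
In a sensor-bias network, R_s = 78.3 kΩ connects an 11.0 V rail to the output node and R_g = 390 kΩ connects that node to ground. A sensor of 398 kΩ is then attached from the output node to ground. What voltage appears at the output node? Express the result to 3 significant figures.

The load sits in parallel with R_g: R_g‖R_L = (390 × 398) / (390 + 398) = 197.0 kΩ.
V_out = 11.0 × 197.0 / (78.3 + 197.0) = 11.0 × 197.0/275.3 = 7.87 V.

V_out ≈ 7.87 V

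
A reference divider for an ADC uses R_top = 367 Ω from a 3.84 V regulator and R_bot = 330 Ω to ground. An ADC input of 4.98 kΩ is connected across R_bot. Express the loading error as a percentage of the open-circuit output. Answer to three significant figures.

3.37 %

The divider's output (Thévenin) resistance is R_top‖R_bot = 173.8 Ω.
Fractional drop under load = R_th/(R_th + R_L) = 173.8 / (173.8 + 4980) = 0.03371.
So the output falls by 3.37 %.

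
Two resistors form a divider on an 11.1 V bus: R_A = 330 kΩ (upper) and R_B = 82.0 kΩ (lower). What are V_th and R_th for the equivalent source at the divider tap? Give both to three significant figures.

V_th is the open-circuit tap voltage: 11.1 × 82.0/(330 + 82.0) = 2.21 V.
With the supply zeroed, R_A and R_B appear in parallel from the tap: R_th = R_A‖R_B = (330 × 82.0)/412.0 = 65.7 kΩ.

V_th = 2.21 V, R_th = 65.7 kΩ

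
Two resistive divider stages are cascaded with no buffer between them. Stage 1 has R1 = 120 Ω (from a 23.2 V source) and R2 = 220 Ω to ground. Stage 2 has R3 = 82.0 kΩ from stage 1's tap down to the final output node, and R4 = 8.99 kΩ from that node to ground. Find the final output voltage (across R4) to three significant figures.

V_out ≈ 1.48 V

Stage 2 presents R3+R4 = 90990 Ω as a load on stage 1's tap.
Stage 1's lower leg becomes R2‖(R3+R4) = 219.5 Ω, so V_mid = 23.2 × 219.5/339.5 = 15.00 V.
Stage 2 is itself unloaded: V_out = V_mid × R4/(R3+R4) = 15.00 × 8990/90990 = 1.48 V.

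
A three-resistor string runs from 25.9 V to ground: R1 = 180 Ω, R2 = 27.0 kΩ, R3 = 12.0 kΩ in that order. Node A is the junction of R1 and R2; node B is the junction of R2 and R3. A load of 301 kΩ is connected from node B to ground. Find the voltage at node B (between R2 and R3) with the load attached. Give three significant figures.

V ≈ 7.72 V

At node B, R3 is in parallel with the load: R3‖R_L = 11540 Ω.
Below node A the resistance is R2 + (R3‖R_L) = 38540 Ω, so V_A = 25.9 × 38540/38720 = 25.78 V.
Then V_B = V_A × (R3‖R_L)/(R2 + R3‖R_L) = 25.78 × 11540/38540 = 7.72 V.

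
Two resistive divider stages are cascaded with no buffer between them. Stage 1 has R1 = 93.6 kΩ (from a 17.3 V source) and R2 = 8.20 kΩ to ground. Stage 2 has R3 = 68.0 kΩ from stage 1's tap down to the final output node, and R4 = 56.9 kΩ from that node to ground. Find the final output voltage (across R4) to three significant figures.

V_out ≈ 0.599 V

Stage 2 presents R3+R4 = 124.9 kΩ as a load on stage 1's tap.
Stage 1's lower leg becomes R2‖(R3+R4) = 7.695 kΩ, so V_mid = 17.3 × 7.695/101.3 = 1.314 V.
Stage 2 is itself unloaded: V_out = V_mid × R4/(R3+R4) = 1.314 × 56.9/124.9 = 0.599 V.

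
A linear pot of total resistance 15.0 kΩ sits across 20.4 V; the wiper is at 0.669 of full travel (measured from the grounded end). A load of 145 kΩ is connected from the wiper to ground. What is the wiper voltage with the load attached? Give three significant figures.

V ≈ 13.3 V

The wiper splits the pot into (1−α)R = 4.965 kΩ above and αR = 10.04 kΩ below.
Lower section ‖ load = 9.385 kΩ.
V_wiper = 20.4 × 9.385/(4.965 + 9.385) = 13.3 V.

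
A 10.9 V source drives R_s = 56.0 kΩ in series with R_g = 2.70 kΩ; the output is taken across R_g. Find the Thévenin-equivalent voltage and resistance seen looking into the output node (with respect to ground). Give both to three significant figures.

V_th = 0.501 V, R_th = 2.58 kΩ

V_th is the open-circuit tap voltage: 10.9 × 2.70/(56.0 + 2.70) = 0.501 V.
With the supply zeroed, R_s and R_g appear in parallel from the tap: R_th = R_s‖R_g = (56.0 × 2.70)/58.70 = 2.58 kΩ.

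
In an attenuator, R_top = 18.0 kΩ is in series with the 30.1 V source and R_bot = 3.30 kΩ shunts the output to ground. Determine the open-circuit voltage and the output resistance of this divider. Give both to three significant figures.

V_th is the open-circuit tap voltage: 30.1 × 3.30/(18.0 + 3.30) = 4.66 V.
With the supply zeroed, R_top and R_bot appear in parallel from the tap: R_th = R_top‖R_bot = (18.0 × 3.30)/21.30 = 2.79 kΩ.

V_th = 4.66 V, R_th = 2.79 kΩ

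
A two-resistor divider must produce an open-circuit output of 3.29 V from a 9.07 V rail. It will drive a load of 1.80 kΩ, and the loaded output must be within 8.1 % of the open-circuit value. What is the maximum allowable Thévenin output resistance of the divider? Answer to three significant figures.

R_th ≤ 159 Ω

Loading drop = R_th/(R_th + R_L) ≤ 0.0810, so R_th ≤ R_L · ε/(1−ε) = 1.80 kΩ × 0.0810/0.9190 = 159 Ω.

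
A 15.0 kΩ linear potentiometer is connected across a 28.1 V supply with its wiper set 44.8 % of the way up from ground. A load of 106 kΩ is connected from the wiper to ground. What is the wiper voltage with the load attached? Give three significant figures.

V ≈ 12.2 V

The wiper splits the pot into (1−α)R = 8.280 kΩ above and αR = 6.720 kΩ below.
Lower section ‖ load = 6.319 kΩ.
V_wiper = 28.1 × 6.319/(8.280 + 6.319) = 12.2 V.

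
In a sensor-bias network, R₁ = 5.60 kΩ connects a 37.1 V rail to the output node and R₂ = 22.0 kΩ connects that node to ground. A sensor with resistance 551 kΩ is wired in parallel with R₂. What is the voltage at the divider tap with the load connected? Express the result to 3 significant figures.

V_out ≈ 29.3 V

The load sits in parallel with R₂: R₂‖R_L = (22.0 × 551) / (22.0 + 551) = 21.16 kΩ.
V_out = 37.1 × 21.16 / (5.60 + 21.16) = 37.1 × 21.16/26.76 = 29.3 V.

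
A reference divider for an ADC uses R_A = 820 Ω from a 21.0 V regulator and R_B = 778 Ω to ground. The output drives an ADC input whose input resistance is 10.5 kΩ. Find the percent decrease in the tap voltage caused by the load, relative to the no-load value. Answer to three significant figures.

3.66 %

The divider's output (Thévenin) resistance is R_A‖R_B = 399.2 Ω.
Fractional drop under load = R_th/(R_th + R_L) = 399.2 / (399.2 + 10500) = 0.03663.
So the output falls by 3.66 %.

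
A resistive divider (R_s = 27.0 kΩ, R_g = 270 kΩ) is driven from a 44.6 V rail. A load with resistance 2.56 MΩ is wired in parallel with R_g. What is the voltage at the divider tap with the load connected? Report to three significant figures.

V_out ≈ 40.2 V

The load sits in parallel with R_g: R_g‖R_L = (270 × 2560) / (270 + 2560) = 244.2 kΩ.
V_out = 44.6 × 244.2 / (27.0 + 244.2) = 44.6 × 244.2/271.2 = 40.2 V.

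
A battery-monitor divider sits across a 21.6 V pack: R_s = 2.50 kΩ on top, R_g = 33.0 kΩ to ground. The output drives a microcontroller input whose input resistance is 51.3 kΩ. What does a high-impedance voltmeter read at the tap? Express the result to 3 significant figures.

V_out ≈ 19.2 V

The load sits in parallel with R_g: R_g‖R_L = (33.0 × 51.3) / (33.0 + 51.3) = 20.08 kΩ.
V_out = 21.6 × 20.08 / (2.50 + 20.08) = 21.6 × 20.08/22.58 = 19.2 V.
(Unloaded it would have been 20.1 V.)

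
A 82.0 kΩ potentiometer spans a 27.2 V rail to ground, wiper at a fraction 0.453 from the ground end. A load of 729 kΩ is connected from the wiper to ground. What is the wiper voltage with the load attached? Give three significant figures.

The wiper splits the pot into (1−α)R = 44.85 kΩ above and αR = 37.15 kΩ below.
Lower section ‖ load = 35.35 kΩ.
V_wiper = 27.2 × 35.35/(44.85 + 35.35) = 12.0 V.

V ≈ 12.0 V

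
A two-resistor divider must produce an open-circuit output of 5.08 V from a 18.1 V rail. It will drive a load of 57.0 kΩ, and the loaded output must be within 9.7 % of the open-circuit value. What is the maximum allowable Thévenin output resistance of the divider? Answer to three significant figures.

R_th ≤ 6.12 kΩ

Loading drop = R_th/(R_th + R_L) ≤ 0.0970, so R_th ≤ R_L · ε/(1−ε) = 57.0 kΩ × 0.0970/0.9030 = 6.12 kΩ.
(Any R1, R2 with R2/(R1+R2) = 0.281 and R1‖R2 ≤ 6.12 kΩ will meet the spec.)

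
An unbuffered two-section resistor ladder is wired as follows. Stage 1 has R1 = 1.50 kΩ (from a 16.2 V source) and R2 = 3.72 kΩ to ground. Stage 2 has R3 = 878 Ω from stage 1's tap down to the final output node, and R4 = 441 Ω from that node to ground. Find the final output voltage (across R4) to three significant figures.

Stage 2 presents R3+R4 = 1319 Ω as a load on stage 1's tap.
Stage 1's lower leg becomes R2‖(R3+R4) = 973.7 Ω, so V_mid = 16.2 × 973.7/2474 = 6.377 V.
Stage 2 is itself unloaded: V_out = V_mid × R4/(R3+R4) = 6.377 × 441/1319 = 2.13 V.

V_out ≈ 2.13 V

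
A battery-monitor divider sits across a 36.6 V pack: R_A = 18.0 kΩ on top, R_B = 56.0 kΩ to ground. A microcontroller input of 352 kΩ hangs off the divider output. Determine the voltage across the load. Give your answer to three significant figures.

The load sits in parallel with R_B: R_B‖R_L = (56.0 × 352) / (56.0 + 352) = 48.31 kΩ.
V_out = 36.6 × 48.31 / (18.0 + 48.31) = 36.6 × 48.31/66.31 = 26.7 V.

V_out ≈ 26.7 V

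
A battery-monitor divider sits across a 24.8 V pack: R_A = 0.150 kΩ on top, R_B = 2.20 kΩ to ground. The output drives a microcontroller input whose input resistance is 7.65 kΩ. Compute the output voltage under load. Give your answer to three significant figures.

V_out ≈ 22.8 V

The load sits in parallel with R_B: R_B‖R_L = (2200 × 7650) / (2200 + 7650) = 1709 Ω.
V_out = 24.8 × 1709 / (150 + 1709) = 24.8 × 1709/1859 = 22.8 V.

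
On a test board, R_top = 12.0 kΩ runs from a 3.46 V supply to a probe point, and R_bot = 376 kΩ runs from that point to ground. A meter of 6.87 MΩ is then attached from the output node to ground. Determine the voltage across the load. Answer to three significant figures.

The load sits in parallel with R_bot: R_bot‖R_L = (376 × 6870) / (376 + 6870) = 356.5 kΩ.
V_out = 3.46 × 356.5 / (12.0 + 356.5) = 3.46 × 356.5/368.5 = 3.35 V.

V_out ≈ 3.35 V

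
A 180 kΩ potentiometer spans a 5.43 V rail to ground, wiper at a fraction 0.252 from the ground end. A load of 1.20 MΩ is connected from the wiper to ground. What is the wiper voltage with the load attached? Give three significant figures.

V ≈ 1.33 V

The wiper splits the pot into (1−α)R = 134.6 kΩ above and αR = 45.36 kΩ below.
Lower section ‖ load = 43.71 kΩ.
V_wiper = 5.43 × 43.71/(134.6 + 43.71) = 1.33 V.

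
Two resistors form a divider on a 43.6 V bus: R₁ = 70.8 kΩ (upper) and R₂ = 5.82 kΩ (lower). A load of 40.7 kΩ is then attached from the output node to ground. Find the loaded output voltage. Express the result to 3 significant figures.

V_out ≈ 2.93 V

The load sits in parallel with R₂: R₂‖R_L = (5.82 × 40.7) / (5.82 + 40.7) = 5.092 kΩ.
V_out = 43.6 × 5.092 / (70.8 + 5.092) = 43.6 × 5.092/75.89 = 2.93 V.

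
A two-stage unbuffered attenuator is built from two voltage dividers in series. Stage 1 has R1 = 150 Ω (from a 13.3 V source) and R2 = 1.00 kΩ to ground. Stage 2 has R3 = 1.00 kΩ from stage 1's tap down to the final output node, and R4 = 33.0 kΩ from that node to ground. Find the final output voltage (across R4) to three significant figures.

V_out ≈ 11.2 V

Stage 2 presents R3+R4 = 34000 Ω as a load on stage 1's tap.
Stage 1's lower leg becomes R2‖(R3+R4) = 971.4 Ω, so V_mid = 13.3 × 971.4/1121 = 11.52 V.
Stage 2 is itself unloaded: V_out = V_mid × R4/(R3+R4) = 11.52 × 33000/34000 = 11.2 V.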